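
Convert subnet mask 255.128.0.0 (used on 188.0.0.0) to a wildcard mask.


Subnet mask: 255.128.0.0
Wildcard = 255.255.255.255 - subnet mask
255 - 255 = 0
255 - 128 = 127
255 - 0 = 255
255 - 0 = 255
Wildcard: 0.127.255.255


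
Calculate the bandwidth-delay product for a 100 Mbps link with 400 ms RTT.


BDP = bandwidth * RTT
= 100 Mbps * 400 ms
= 100 * 1e6 * 400 / 1000 bits
= 40000000 bits
= 5000000 bytes
= 4882.8125 KB
BDP = 40000000 bits (5000000 bytes)


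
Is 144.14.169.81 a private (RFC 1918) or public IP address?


RFC 1918 private ranges:
  10.0.0.0/8 (10.0.0.0 - 10.255.255.255)
  172.16.0.0/12 (172.16.0.0 - 172.31.255.255)
  192.168.0.0/16 (192.168.0.0 - 192.168.255.255)
Public (not in any RFC 1918 range)


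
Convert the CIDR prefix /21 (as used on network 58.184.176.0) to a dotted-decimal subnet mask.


/21 means 21 network bits, 11 host bits
Binary: 11111111111111111111100000000000
Mask: 255.255.248.0


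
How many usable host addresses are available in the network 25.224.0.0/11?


Host bits = 32 - 11 = 21
Total addresses = 2^21 = 2097152
Usable = total - 2 (network and broadcast)
Usable hosts: 2097150


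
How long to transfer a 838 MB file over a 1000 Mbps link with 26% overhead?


Effective throughput = 1000 * (1 - 26/100) = 740 Mbps
File size in Mb = 838 * 8 = 6704 Mb
Time = 6704 / 740
Time = 9.0595 seconds


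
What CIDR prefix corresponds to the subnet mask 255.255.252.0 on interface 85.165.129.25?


Binary: 11111111.11111111.11111100.00000000
Count leading 1s
Prefix: /22


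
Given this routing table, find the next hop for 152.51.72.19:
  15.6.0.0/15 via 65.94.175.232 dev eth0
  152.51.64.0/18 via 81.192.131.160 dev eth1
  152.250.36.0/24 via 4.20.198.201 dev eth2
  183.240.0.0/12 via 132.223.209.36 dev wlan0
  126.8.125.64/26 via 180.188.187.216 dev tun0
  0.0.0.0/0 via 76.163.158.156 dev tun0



Longest prefix match for 152.51.72.19:
  /15 15.6.0.0: no
  /18 152.51.64.0: MATCH
  /24 152.250.36.0: no
  /12 183.240.0.0: no
  /26 126.8.125.64: no
  /0 0.0.0.0: MATCH
Selected: next-hop 81.192.131.160 via eth1 (matched /18)


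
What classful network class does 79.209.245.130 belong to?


First octet: 79
Binary: 01001111
0xxxxxxx -> Class A (1-126)
Class A, default mask 255.0.0.0 (/8)


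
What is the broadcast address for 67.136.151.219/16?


Network: 67.136.0.0/16
Host bits = 16
Set all host bits to 1:
Broadcast: 67.136.255.255


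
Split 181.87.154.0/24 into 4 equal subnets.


New prefix = 24 + 2 = 26
Each subnet has 64 addresses
  181.87.154.0/26
  181.87.154.64/26
  181.87.154.128/26
  181.87.154.192/26
Subnets: 181.87.154.0/26, 181.87.154.64/26, 181.87.154.128/26, 181.87.154.192/26


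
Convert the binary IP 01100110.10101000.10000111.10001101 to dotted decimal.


01100110 = 102
10101000 = 168
10000111 = 135
10001101 = 141
IP: 102.168.135.141


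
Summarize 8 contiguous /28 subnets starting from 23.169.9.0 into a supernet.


Original prefix: /28
Number of subnets: 8 = 2^3
New prefix = 28 - 3 = 25
Supernet: 23.169.9.0/25


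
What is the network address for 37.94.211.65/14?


IP:   00100101.01011110.11010011.01000001
Mask: 11111111.11111100.00000000.00000000
AND operation:
Net:  00100101.01011100.00000000.00000000
Network: 37.92.0.0/14


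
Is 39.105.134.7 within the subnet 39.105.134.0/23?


Subnet network: 39.105.134.0
Test IP AND mask: 39.105.134.0
Yes, 39.105.134.7 is in 39.105.134.0/23


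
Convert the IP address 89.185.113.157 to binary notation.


89 = 01011001
185 = 10111001
113 = 01110001
157 = 10011101
Binary: 01011001.10111001.01110001.10011101


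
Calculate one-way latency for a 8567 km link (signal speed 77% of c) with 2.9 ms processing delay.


Speed = 0.77 * 3e5 km/s = 231000 km/s
Propagation delay = 8567 / 231000 = 0.0371 s = 37.0866 ms
Processing delay = 2.9 ms
Total one-way latency = 39.9866 ms


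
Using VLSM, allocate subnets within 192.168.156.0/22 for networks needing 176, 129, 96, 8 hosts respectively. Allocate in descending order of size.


176 hosts -> /24 (254 usable): 192.168.156.0/24
129 hosts -> /24 (254 usable): 192.168.157.0/24
96 hosts -> /25 (126 usable): 192.168.158.0/25
8 hosts -> /28 (14 usable): 192.168.158.128/28
Allocation: 192.168.156.0/24 (176 hosts, 254 usable); 192.168.157.0/24 (129 hosts, 254 usable); 192.168.158.0/25 (96 hosts, 126 usable); 192.168.158.128/28 (8 hosts, 14 usable)


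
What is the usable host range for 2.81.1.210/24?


Network: 2.81.1.0
Broadcast: 2.81.1.255
First usable = network + 1
Last usable = broadcast - 1
Range: 2.81.1.1 to 2.81.1.254


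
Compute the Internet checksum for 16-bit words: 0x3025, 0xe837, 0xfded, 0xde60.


Sum all words (with carry folding):
+ 0x3025 = 0x3025
+ 0xe837 = 0x185d
+ 0xfded = 0x164b
+ 0xde60 = 0xf4ab
One's complement: ~0xf4ab
Checksum = 0x0b54


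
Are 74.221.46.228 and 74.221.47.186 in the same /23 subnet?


Mask: 255.255.254.0
74.221.46.228 AND mask = 74.221.46.0
74.221.47.186 AND mask = 74.221.46.0
Yes, same subnet (74.221.46.0)


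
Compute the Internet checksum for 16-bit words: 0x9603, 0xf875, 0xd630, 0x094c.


Sum all words (with carry folding):
+ 0x9603 = 0x9603
+ 0xf875 = 0x8e79
+ 0xd630 = 0x64aa
+ 0x094c = 0x6df6
One's complement: ~0x6df6
Checksum = 0x9209


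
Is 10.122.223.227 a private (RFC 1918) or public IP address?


RFC 1918 private ranges:
  10.0.0.0/8 (10.0.0.0 - 10.255.255.255)
  172.16.0.0/12 (172.16.0.0 - 172.31.255.255)
  192.168.0.0/16 (192.168.0.0 - 192.168.255.255)
Private (in 10.0.0.0/8)


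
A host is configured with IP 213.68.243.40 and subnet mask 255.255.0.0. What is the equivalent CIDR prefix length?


Binary: 11111111.11111111.00000000.00000000
Count leading 1s
Prefix: /16


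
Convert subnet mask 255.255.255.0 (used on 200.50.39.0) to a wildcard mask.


Subnet mask: 255.255.255.0
Wildcard = 255.255.255.255 - subnet mask
255 - 255 = 0
255 - 255 = 0
255 - 255 = 0
255 - 0 = 255
Wildcard: 0.0.0.255


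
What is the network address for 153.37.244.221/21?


IP:   10011001.00100101.11110100.11011101
Mask: 11111111.11111111.11111000.00000000
AND operation:
Net:  10011001.00100101.11110000.00000000
Network: 153.37.240.0/21


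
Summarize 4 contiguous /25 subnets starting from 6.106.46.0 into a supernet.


Original prefix: /25
Number of subnets: 4 = 2^2
New prefix = 25 - 2 = 23
Supernet: 6.106.46.0/23


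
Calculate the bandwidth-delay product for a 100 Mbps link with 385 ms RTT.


BDP = bandwidth * RTT
= 100 Mbps * 385 ms
= 100 * 1e6 * 385 / 1000 bits
= 38500000 bits
= 4812500 bytes
= 4699.707 KB
BDP = 38500000 bits (4812500 bytes)


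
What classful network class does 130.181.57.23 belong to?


First octet: 130
Binary: 10000010
10xxxxxx -> Class B (128-191)
Class B, default mask 255.255.0.0 (/16)


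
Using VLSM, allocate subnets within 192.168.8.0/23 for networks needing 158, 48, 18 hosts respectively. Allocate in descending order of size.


158 hosts -> /24 (254 usable): 192.168.8.0/24
48 hosts -> /26 (62 usable): 192.168.9.0/26
18 hosts -> /27 (30 usable): 192.168.9.64/27
Allocation: 192.168.8.0/24 (158 hosts, 254 usable); 192.168.9.0/26 (48 hosts, 62 usable); 192.168.9.64/27 (18 hosts, 30 usable)


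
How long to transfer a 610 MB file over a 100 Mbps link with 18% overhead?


Effective throughput = 100 * (1 - 18/100) = 82 Mbps
File size in Mb = 610 * 8 = 4880 Mb
Time = 4880 / 82
Time = 59.5122 seconds


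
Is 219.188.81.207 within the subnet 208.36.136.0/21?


Subnet network: 208.36.136.0
Test IP AND mask: 219.188.80.0
No, 219.188.81.207 is not in 208.36.136.0/21


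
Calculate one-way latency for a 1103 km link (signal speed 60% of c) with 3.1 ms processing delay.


Speed = 0.6 * 3e5 km/s = 180000 km/s
Propagation delay = 1103 / 180000 = 0.0061 s = 6.1278 ms
Processing delay = 3.1 ms
Total one-way latency = 9.2278 ms


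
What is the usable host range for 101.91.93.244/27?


Network: 101.91.93.224
Broadcast: 101.91.93.255
First usable = network + 1
Last usable = broadcast - 1
Range: 101.91.93.225 to 101.91.93.254


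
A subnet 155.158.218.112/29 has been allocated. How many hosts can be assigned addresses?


Host bits = 32 - 29 = 3
Total addresses = 2^3 = 8
Usable = total - 2 (network and broadcast)
Usable hosts: 6


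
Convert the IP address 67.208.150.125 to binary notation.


67 = 01000011
208 = 11010000
150 = 10010110
125 = 01111101
Binary: 01000011.11010000.10010110.01111101


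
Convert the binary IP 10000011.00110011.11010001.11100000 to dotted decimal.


10000011 = 131
00110011 = 51
11010001 = 209
11100000 = 224
IP: 131.51.209.224


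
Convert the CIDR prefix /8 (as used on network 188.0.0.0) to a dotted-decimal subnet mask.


/8 means 8 network bits, 24 host bits
Binary: 11111111000000000000000000000000
Mask: 255.0.0.0


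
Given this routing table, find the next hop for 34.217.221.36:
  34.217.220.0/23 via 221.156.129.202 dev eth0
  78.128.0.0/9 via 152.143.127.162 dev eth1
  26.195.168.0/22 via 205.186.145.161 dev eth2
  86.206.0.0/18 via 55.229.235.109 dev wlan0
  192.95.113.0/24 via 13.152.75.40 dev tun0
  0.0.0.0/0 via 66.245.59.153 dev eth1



Longest prefix match for 34.217.221.36:
  /23 34.217.220.0: MATCH
  /9 78.128.0.0: no
  /22 26.195.168.0: no
  /18 86.206.0.0: no
  /24 192.95.113.0: no
  /0 0.0.0.0: MATCH
Selected: next-hop 221.156.129.202 via eth0 (matched /23)


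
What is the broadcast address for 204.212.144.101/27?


Network: 204.212.144.96/27
Host bits = 5
Set all host bits to 1:
Broadcast: 204.212.144.127


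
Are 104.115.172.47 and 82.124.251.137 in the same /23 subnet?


Mask: 255.255.254.0
104.115.172.47 AND mask = 104.115.172.0
82.124.251.137 AND mask = 82.124.250.0
No, different subnets (104.115.172.0 vs 82.124.250.0)


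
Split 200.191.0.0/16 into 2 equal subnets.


New prefix = 16 + 1 = 17
Each subnet has 32768 addresses
  200.191.0.0/17
  200.191.128.0/17
Subnets: 200.191.0.0/17, 200.191.128.0/17


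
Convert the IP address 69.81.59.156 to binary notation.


69 = 01000101
81 = 01010001
59 = 00111011
156 = 10011100
Binary: 01000101.01010001.00111011.10011100


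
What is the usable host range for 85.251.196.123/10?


Network: 85.192.0.0
Broadcast: 85.255.255.255
First usable = network + 1
Last usable = broadcast - 1
Range: 85.192.0.1 to 85.255.255.254


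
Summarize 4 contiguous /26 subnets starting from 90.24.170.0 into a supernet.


Original prefix: /26
Number of subnets: 4 = 2^2
New prefix = 26 - 2 = 24
Supernet: 90.24.170.0/24


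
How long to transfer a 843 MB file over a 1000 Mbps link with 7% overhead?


Effective throughput = 1000 * (1 - 7/100) = 930.0 Mbps
File size in Mb = 843 * 8 = 6744 Mb
Time = 6744 / 930.0
Time = 7.2516 seconds


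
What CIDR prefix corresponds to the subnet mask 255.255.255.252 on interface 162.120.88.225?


Binary: 11111111.11111111.11111111.11111100
Count leading 1s
Prefix: /30


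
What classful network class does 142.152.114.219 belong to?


First octet: 142
Binary: 10001110
10xxxxxx -> Class B (128-191)
Class B, default mask 255.255.0.0 (/16)


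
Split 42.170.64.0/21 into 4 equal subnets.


New prefix = 21 + 2 = 23
Each subnet has 512 addresses
  42.170.64.0/23
  42.170.66.0/23
  42.170.68.0/23
  42.170.70.0/23
Subnets: 42.170.64.0/23, 42.170.66.0/23, 42.170.68.0/23, 42.170.70.0/23


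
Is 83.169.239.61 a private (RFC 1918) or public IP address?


RFC 1918 private ranges:
  10.0.0.0/8 (10.0.0.0 - 10.255.255.255)
  172.16.0.0/12 (172.16.0.0 - 172.31.255.255)
  192.168.0.0/16 (192.168.0.0 - 192.168.255.255)
Public (not in any RFC 1918 range)


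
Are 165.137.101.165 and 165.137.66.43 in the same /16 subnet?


Mask: 255.255.0.0
165.137.101.165 AND mask = 165.137.0.0
165.137.66.43 AND mask = 165.137.0.0
Yes, same subnet (165.137.0.0)


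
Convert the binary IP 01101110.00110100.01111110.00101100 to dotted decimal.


01101110 = 110
00110100 = 52
01111110 = 126
00101100 = 44
IP: 110.52.126.44


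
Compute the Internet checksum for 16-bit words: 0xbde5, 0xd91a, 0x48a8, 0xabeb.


Sum all words (with carry folding):
+ 0xbde5 = 0xbde5
+ 0xd91a = 0x9700
+ 0x48a8 = 0xdfa8
+ 0xabeb = 0x8b94
One's complement: ~0x8b94
Checksum = 0x746b


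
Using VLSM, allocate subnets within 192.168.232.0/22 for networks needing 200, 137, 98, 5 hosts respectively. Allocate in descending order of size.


200 hosts -> /24 (254 usable): 192.168.232.0/24
137 hosts -> /24 (254 usable): 192.168.233.0/24
98 hosts -> /25 (126 usable): 192.168.234.0/25
5 hosts -> /29 (6 usable): 192.168.234.128/29
Allocation: 192.168.232.0/24 (200 hosts, 254 usable); 192.168.233.0/24 (137 hosts, 254 usable); 192.168.234.0/25 (98 hosts, 126 usable); 192.168.234.128/29 (5 hosts, 6 usable)


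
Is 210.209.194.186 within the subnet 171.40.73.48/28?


Subnet network: 171.40.73.48
Test IP AND mask: 210.209.194.176
No, 210.209.194.186 is not in 171.40.73.48/28


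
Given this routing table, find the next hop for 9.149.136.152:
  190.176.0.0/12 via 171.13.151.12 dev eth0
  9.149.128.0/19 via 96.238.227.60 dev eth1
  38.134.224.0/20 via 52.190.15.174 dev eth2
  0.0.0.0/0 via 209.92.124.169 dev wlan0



Longest prefix match for 9.149.136.152:
  /12 190.176.0.0: no
  /19 9.149.128.0: MATCH
  /20 38.134.224.0: no
  /0 0.0.0.0: MATCH
Selected: next-hop 96.238.227.60 via eth1 (matched /19)


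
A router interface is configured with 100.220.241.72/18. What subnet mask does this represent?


/18 means 18 network bits, 14 host bits
Binary: 11111111111111111100000000000000
Mask: 255.255.192.0


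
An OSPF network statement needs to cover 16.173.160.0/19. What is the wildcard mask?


Subnet mask: 255.255.224.0
Wildcard = 255.255.255.255 - subnet mask
255 - 255 = 0
255 - 255 = 0
255 - 224 = 31
255 - 0 = 255
Wildcard: 0.0.31.255


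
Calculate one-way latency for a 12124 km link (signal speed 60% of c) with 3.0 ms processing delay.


Speed = 0.6 * 3e5 km/s = 180000 km/s
Propagation delay = 12124 / 180000 = 0.0674 s = 67.3556 ms
Processing delay = 3.0 ms
Total one-way latency = 70.3556 ms


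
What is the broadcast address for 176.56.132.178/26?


Network: 176.56.132.128/26
Host bits = 6
Set all host bits to 1:
Broadcast: 176.56.132.191


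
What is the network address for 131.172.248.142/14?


IP:   10000011.10101100.11111000.10001110
Mask: 11111111.11111100.00000000.00000000
AND operation:
Net:  10000011.10101100.00000000.00000000
Network: 131.172.0.0/14


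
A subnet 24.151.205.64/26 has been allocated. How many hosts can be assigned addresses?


Host bits = 32 - 26 = 6
Total addresses = 2^6 = 64
Usable = total - 2 (network and broadcast)
Usable hosts: 62


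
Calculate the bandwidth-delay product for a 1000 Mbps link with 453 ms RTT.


BDP = bandwidth * RTT
= 1000 Mbps * 453 ms
= 1000 * 1e6 * 453 / 1000 bits
= 453000000 bits
= 56625000 bytes
= 55297.8516 KB
BDP = 453000000 bits (56625000 bytes)


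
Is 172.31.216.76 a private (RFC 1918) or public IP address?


RFC 1918 private ranges:
  10.0.0.0/8 (10.0.0.0 - 10.255.255.255)
  172.16.0.0/12 (172.16.0.0 - 172.31.255.255)
  192.168.0.0/16 (192.168.0.0 - 192.168.255.255)
Private (in 172.16.0.0/12)


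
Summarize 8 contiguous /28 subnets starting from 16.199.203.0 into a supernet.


Original prefix: /28
Number of subnets: 8 = 2^3
New prefix = 28 - 3 = 25
Supernet: 16.199.203.0/25


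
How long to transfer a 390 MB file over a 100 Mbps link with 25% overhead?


Effective throughput = 100 * (1 - 25/100) = 75 Mbps
File size in Mb = 390 * 8 = 3120 Mb
Time = 3120 / 75
Time = 41.6 seconds


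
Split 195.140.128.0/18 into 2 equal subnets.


New prefix = 18 + 1 = 19
Each subnet has 8192 addresses
  195.140.128.0/19
  195.140.160.0/19
Subnets: 195.140.128.0/19, 195.140.160.0/19


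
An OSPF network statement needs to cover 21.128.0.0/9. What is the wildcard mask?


Subnet mask: 255.128.0.0
Wildcard = 255.255.255.255 - subnet mask
255 - 255 = 0
255 - 128 = 127
255 - 0 = 255
255 - 0 = 255
Wildcard: 0.127.255.255


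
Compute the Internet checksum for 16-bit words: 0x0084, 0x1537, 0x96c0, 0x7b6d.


Sum all words (with carry folding):
+ 0x0084 = 0x0084
+ 0x1537 = 0x15bb
+ 0x96c0 = 0xac7b
+ 0x7b6d = 0x27e9
One's complement: ~0x27e9
Checksum = 0xd816


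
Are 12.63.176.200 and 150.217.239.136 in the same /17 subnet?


Mask: 255.255.128.0
12.63.176.200 AND mask = 12.63.128.0
150.217.239.136 AND mask = 150.217.128.0
No, different subnets (12.63.128.0 vs 150.217.128.0)


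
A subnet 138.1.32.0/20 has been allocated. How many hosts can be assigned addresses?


Host bits = 32 - 20 = 12
Total addresses = 2^12 = 4096
Usable = total - 2 (network and broadcast)
Usable hosts: 4094


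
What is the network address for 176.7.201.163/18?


IP:   10110000.00000111.11001001.10100011
Mask: 11111111.11111111.11000000.00000000
AND operation:
Net:  10110000.00000111.11000000.00000000
Network: 176.7.192.0/18


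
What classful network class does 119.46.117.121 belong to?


First octet: 119
Binary: 01110111
0xxxxxxx -> Class A (1-126)
Class A, default mask 255.0.0.0 (/8)


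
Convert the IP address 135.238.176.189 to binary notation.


135 = 10000111
238 = 11101110
176 = 10110000
189 = 10111101
Binary: 10000111.11101110.10110000.10111101


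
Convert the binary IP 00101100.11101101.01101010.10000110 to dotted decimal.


00101100 = 44
11101101 = 237
01101010 = 106
10000110 = 134
IP: 44.237.106.134


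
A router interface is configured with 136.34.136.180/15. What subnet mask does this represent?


/15 means 15 network bits, 17 host bits
Binary: 11111111111111100000000000000000
Mask: 255.254.0.0


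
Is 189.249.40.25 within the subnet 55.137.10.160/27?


Subnet network: 55.137.10.160
Test IP AND mask: 189.249.40.0
No, 189.249.40.25 is not in 55.137.10.160/27


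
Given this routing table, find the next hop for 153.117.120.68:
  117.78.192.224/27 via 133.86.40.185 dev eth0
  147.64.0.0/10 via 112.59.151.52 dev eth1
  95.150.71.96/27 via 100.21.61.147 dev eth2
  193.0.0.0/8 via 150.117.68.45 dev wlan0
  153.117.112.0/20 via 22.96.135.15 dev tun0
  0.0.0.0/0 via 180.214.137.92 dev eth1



Longest prefix match for 153.117.120.68:
  /27 117.78.192.224: no
  /10 147.64.0.0: no
  /27 95.150.71.96: no
  /8 193.0.0.0: no
  /20 153.117.112.0: MATCH
  /0 0.0.0.0: MATCH
Selected: next-hop 22.96.135.15 via tun0 (matched /20)


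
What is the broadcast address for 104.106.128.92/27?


Network: 104.106.128.64/27
Host bits = 5
Set all host bits to 1:
Broadcast: 104.106.128.95


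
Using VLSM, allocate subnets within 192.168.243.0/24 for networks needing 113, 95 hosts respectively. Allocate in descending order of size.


113 hosts -> /25 (126 usable): 192.168.243.0/25
95 hosts -> /25 (126 usable): 192.168.243.128/25
Allocation: 192.168.243.0/25 (113 hosts, 126 usable); 192.168.243.128/25 (95 hosts, 126 usable)


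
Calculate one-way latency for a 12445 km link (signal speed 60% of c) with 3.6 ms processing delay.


Speed = 0.6 * 3e5 km/s = 180000 km/s
Propagation delay = 12445 / 180000 = 0.0691 s = 69.1389 ms
Processing delay = 3.6 ms
Total one-way latency = 72.7389 ms


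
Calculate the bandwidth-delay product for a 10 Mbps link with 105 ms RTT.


BDP = bandwidth * RTT
= 10 Mbps * 105 ms
= 10 * 1e6 * 105 / 1000 bits
= 1050000 bits
= 131250 bytes
= 128.1738 KB
BDP = 1050000 bits (131250 bytes)


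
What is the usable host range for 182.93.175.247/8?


Network: 182.0.0.0
Broadcast: 182.255.255.255
First usable = network + 1
Last usable = broadcast - 1
Range: 182.0.0.1 to 182.255.255.254


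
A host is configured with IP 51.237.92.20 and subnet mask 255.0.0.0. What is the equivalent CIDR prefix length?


Binary: 11111111.00000000.00000000.00000000
Count leading 1s
Prefix: /8


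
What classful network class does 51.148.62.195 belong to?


First octet: 51
Binary: 00110011
0xxxxxxx -> Class A (1-126)
Class A, default mask 255.0.0.0 (/8)


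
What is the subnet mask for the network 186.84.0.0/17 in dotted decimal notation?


/17 means 17 network bits, 15 host bits
Binary: 11111111111111111000000000000000
Mask: 255.255.128.0


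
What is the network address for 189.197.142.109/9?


IP:   10111101.11000101.10001110.01101101
Mask: 11111111.10000000.00000000.00000000
AND operation:
Net:  10111101.10000000.00000000.00000000
Network: 189.128.0.0/9


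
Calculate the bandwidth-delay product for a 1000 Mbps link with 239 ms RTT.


BDP = bandwidth * RTT
= 1000 Mbps * 239 ms
= 1000 * 1e6 * 239 / 1000 bits
= 239000000 bits
= 29875000 bytes
= 29174.8047 KB
BDP = 239000000 bits (29875000 bytes)


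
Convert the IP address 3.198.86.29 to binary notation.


3 = 00000011
198 = 11000110
86 = 01010110
29 = 00011101
Binary: 00000011.11000110.01010110.00011101


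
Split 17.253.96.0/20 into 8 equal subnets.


New prefix = 20 + 3 = 23
Each subnet has 512 addresses
  17.253.96.0/23
  17.253.98.0/23
  17.253.100.0/23
  17.253.102.0/23
  17.253.104.0/23
  17.253.106.0/23
  17.253.108.0/23
  17.253.110.0/23
Subnets: 17.253.96.0/23, 17.253.98.0/23, 17.253.100.0/23, 17.253.102.0/23, 17.253.104.0/23, 17.253.106.0/23, 17.253.108.0/23, 17.253.110.0/23


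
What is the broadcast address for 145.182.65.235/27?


Network: 145.182.65.224/27
Host bits = 5
Set all host bits to 1:
Broadcast: 145.182.65.255


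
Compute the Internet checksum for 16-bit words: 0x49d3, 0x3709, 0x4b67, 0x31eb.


Sum all words (with carry folding):
+ 0x49d3 = 0x49d3
+ 0x3709 = 0x80dc
+ 0x4b67 = 0xcc43
+ 0x31eb = 0xfe2e
One's complement: ~0xfe2e
Checksum = 0x01d1


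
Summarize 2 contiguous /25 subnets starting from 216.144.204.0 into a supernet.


Original prefix: /25
Number of subnets: 2 = 2^1
New prefix = 25 - 1 = 24
Supernet: 216.144.204.0/24


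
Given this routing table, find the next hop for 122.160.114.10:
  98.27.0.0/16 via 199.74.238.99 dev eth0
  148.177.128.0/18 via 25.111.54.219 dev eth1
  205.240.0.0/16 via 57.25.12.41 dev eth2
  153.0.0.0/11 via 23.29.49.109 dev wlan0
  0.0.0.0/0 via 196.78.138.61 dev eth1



Longest prefix match for 122.160.114.10:
  /16 98.27.0.0: no
  /18 148.177.128.0: no
  /16 205.240.0.0: no
  /11 153.0.0.0: no
  /0 0.0.0.0: MATCH
Selected: next-hop 196.78.138.61 via eth1 (matched /0)


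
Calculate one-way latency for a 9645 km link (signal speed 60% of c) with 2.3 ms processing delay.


Speed = 0.6 * 3e5 km/s = 180000 km/s
Propagation delay = 9645 / 180000 = 0.0536 s = 53.5833 ms
Processing delay = 2.3 ms
Total one-way latency = 55.8833 ms


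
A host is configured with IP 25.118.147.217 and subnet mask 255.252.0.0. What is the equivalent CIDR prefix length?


Binary: 11111111.11111100.00000000.00000000
Count leading 1s
Prefix: /14


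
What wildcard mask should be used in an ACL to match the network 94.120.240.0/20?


Subnet mask: 255.255.240.0
Wildcard = 255.255.255.255 - subnet mask
255 - 255 = 0
255 - 255 = 0
255 - 240 = 15
255 - 0 = 255
Wildcard: 0.0.15.255


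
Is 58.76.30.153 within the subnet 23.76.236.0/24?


Subnet network: 23.76.236.0
Test IP AND mask: 58.76.30.0
No, 58.76.30.153 is not in 23.76.236.0/24


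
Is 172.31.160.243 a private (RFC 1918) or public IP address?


RFC 1918 private ranges:
  10.0.0.0/8 (10.0.0.0 - 10.255.255.255)
  172.16.0.0/12 (172.16.0.0 - 172.31.255.255)
  192.168.0.0/16 (192.168.0.0 - 192.168.255.255)
Private (in 172.16.0.0/12)


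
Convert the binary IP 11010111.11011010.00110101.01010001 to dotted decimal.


11010111 = 215
11011010 = 218
00110101 = 53
01010001 = 81
IP: 215.218.53.81


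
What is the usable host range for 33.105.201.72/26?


Network: 33.105.201.64
Broadcast: 33.105.201.127
First usable = network + 1
Last usable = broadcast - 1
Range: 33.105.201.65 to 33.105.201.126


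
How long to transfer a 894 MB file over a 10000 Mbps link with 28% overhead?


Effective throughput = 10000 * (1 - 28/100) = 7200 Mbps
File size in Mb = 894 * 8 = 7152 Mb
Time = 7152 / 7200
Time = 0.9933 seconds


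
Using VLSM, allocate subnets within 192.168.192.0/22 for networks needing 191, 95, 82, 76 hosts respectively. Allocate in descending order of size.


191 hosts -> /24 (254 usable): 192.168.192.0/24
95 hosts -> /25 (126 usable): 192.168.193.0/25
82 hosts -> /25 (126 usable): 192.168.193.128/25
76 hosts -> /25 (126 usable): 192.168.194.0/25
Allocation: 192.168.192.0/24 (191 hosts, 254 usable); 192.168.193.0/25 (95 hosts, 126 usable); 192.168.193.128/25 (82 hosts, 126 usable); 192.168.194.0/25 (76 hosts, 126 usable)


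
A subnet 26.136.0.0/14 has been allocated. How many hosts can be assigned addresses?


Host bits = 32 - 14 = 18
Total addresses = 2^18 = 262144
Usable = total - 2 (network and broadcast)
Usable hosts: 262142


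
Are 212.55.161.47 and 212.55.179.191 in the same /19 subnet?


Mask: 255.255.224.0
212.55.161.47 AND mask = 212.55.160.0
212.55.179.191 AND mask = 212.55.160.0
Yes, same subnet (212.55.160.0)


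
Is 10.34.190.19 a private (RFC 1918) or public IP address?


RFC 1918 private ranges:
  10.0.0.0/8 (10.0.0.0 - 10.255.255.255)
  172.16.0.0/12 (172.16.0.0 - 172.31.255.255)
  192.168.0.0/16 (192.168.0.0 - 192.168.255.255)
Private (in 10.0.0.0/8)


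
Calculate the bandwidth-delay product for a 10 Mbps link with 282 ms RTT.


BDP = bandwidth * RTT
= 10 Mbps * 282 ms
= 10 * 1e6 * 282 / 1000 bits
= 2820000 bits
= 352500 bytes
= 344.2383 KB
BDP = 2820000 bits (352500 bytes)


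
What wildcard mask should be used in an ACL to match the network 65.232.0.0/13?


Subnet mask: 255.248.0.0
Wildcard = 255.255.255.255 - subnet mask
255 - 255 = 0
255 - 248 = 7
255 - 0 = 255
255 - 0 = 255
Wildcard: 0.7.255.255


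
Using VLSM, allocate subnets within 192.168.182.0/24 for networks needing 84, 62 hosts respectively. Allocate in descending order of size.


84 hosts -> /25 (126 usable): 192.168.182.0/25
62 hosts -> /26 (62 usable): 192.168.182.128/26
Allocation: 192.168.182.0/25 (84 hosts, 126 usable); 192.168.182.128/26 (62 hosts, 62 usable)


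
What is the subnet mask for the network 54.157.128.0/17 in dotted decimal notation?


/17 means 17 network bits, 15 host bits
Binary: 11111111111111111000000000000000
Mask: 255.255.128.0


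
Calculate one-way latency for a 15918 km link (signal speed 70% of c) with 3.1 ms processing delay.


Speed = 0.7 * 3e5 km/s = 210000 km/s
Propagation delay = 15918 / 210000 = 0.0758 s = 75.8 ms
Processing delay = 3.1 ms
Total one-way latency = 78.9 ms


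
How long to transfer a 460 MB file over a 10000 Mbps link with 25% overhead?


Effective throughput = 10000 * (1 - 25/100) = 7500 Mbps
File size in Mb = 460 * 8 = 3680 Mb
Time = 3680 / 7500
Time = 0.4907 seconds


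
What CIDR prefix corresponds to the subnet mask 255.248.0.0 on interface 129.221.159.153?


Binary: 11111111.11111000.00000000.00000000
Count leading 1s
Prefix: /13


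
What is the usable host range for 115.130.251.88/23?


Network: 115.130.250.0
Broadcast: 115.130.251.255
First usable = network + 1
Last usable = broadcast - 1
Range: 115.130.250.1 to 115.130.251.254


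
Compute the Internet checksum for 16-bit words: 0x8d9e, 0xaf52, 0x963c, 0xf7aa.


Sum all words (with carry folding):
+ 0x8d9e = 0x8d9e
+ 0xaf52 = 0x3cf1
+ 0x963c = 0xd32d
+ 0xf7aa = 0xcad8
One's complement: ~0xcad8
Checksum = 0x3527


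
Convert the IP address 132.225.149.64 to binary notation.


132 = 10000100
225 = 11100001
149 = 10010101
64 = 01000000
Binary: 10000100.11100001.10010101.01000000


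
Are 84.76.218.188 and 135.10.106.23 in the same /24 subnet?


Mask: 255.255.255.0
84.76.218.188 AND mask = 84.76.218.0
135.10.106.23 AND mask = 135.10.106.0
No, different subnets (84.76.218.0 vs 135.10.106.0)


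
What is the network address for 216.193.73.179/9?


IP:   11011000.11000001.01001001.10110011
Mask: 11111111.10000000.00000000.00000000
AND operation:
Net:  11011000.10000000.00000000.00000000
Network: 216.128.0.0/9


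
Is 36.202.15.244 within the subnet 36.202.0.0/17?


Subnet network: 36.202.0.0
Test IP AND mask: 36.202.0.0
Yes, 36.202.15.244 is in 36.202.0.0/17


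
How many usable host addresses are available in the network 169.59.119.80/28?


Host bits = 32 - 28 = 4
Total addresses = 2^4 = 16
Usable = total - 2 (network and broadcast)
Usable hosts: 14


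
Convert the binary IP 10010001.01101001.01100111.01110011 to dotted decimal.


10010001 = 145
01101001 = 105
01100111 = 103
01110011 = 115
IP: 145.105.103.115


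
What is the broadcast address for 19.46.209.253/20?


Network: 19.46.208.0/20
Host bits = 12
Set all host bits to 1:
Broadcast: 19.46.223.255


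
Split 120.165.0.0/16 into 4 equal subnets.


New prefix = 16 + 2 = 18
Each subnet has 16384 addresses
  120.165.0.0/18
  120.165.64.0/18
  120.165.128.0/18
  120.165.192.0/18
Subnets: 120.165.0.0/18, 120.165.64.0/18, 120.165.128.0/18, 120.165.192.0/18


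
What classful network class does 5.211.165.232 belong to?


First octet: 5
Binary: 00000101
0xxxxxxx -> Class A (1-126)
Class A, default mask 255.0.0.0 (/8)


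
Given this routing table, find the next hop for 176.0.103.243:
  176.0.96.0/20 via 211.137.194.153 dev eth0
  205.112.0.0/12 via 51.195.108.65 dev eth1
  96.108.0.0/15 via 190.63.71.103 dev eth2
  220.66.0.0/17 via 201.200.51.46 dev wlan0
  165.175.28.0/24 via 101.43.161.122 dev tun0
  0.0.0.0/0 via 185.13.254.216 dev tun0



Longest prefix match for 176.0.103.243:
  /20 176.0.96.0: MATCH
  /12 205.112.0.0: no
  /15 96.108.0.0: no
  /17 220.66.0.0: no
  /24 165.175.28.0: no
  /0 0.0.0.0: MATCH
Selected: next-hop 211.137.194.153 via eth0 (matched /20)


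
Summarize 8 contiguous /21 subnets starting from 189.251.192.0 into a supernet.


Original prefix: /21
Number of subnets: 8 = 2^3
New prefix = 21 - 3 = 18
Supernet: 189.251.192.0/18


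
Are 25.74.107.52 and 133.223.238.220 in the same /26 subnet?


Mask: 255.255.255.192
25.74.107.52 AND mask = 25.74.107.0
133.223.238.220 AND mask = 133.223.238.192
No, different subnets (25.74.107.0 vs 133.223.238.192)


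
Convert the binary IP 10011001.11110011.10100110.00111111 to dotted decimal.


10011001 = 153
11110011 = 243
10100110 = 166
00111111 = 63
IP: 153.243.166.63


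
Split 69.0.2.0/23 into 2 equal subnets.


New prefix = 23 + 1 = 24
Each subnet has 256 addresses
  69.0.2.0/24
  69.0.3.0/24
Subnets: 69.0.2.0/24, 69.0.3.0/24


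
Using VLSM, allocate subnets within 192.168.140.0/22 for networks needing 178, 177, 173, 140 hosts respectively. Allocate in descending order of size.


178 hosts -> /24 (254 usable): 192.168.140.0/24
177 hosts -> /24 (254 usable): 192.168.141.0/24
173 hosts -> /24 (254 usable): 192.168.142.0/24
140 hosts -> /24 (254 usable): 192.168.143.0/24
Allocation: 192.168.140.0/24 (178 hosts, 254 usable); 192.168.141.0/24 (177 hosts, 254 usable); 192.168.142.0/24 (173 hosts, 254 usable); 192.168.143.0/24 (140 hosts, 254 usable)


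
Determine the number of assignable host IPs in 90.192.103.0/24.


Host bits = 32 - 24 = 8
Total addresses = 2^8 = 256
Usable = total - 2 (network and broadcast)
Usable hosts: 254


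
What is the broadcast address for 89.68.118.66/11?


Network: 89.64.0.0/11
Host bits = 21
Set all host bits to 1:
Broadcast: 89.95.255.255


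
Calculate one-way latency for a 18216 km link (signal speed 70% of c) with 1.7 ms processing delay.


Speed = 0.7 * 3e5 km/s = 210000 km/s
Propagation delay = 18216 / 210000 = 0.0867 s = 86.7429 ms
Processing delay = 1.7 ms
Total one-way latency = 88.4429 ms


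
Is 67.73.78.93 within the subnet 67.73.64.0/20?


Subnet network: 67.73.64.0
Test IP AND mask: 67.73.64.0
Yes, 67.73.78.93 is in 67.73.64.0/20


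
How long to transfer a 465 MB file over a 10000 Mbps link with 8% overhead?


Effective throughput = 10000 * (1 - 8/100) = 9200 Mbps
File size in Mb = 465 * 8 = 3720 Mb
Time = 3720 / 9200
Time = 0.4043 seconds


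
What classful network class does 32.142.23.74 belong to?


First octet: 32
Binary: 00100000
0xxxxxxx -> Class A (1-126)
Class A, default mask 255.0.0.0 (/8)


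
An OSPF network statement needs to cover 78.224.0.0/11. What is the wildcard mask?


Subnet mask: 255.224.0.0
Wildcard = 255.255.255.255 - subnet mask
255 - 255 = 0
255 - 224 = 31
255 - 0 = 255
255 - 0 = 255
Wildcard: 0.31.255.255


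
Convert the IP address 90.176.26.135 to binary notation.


90 = 01011010
176 = 10110000
26 = 00011010
135 = 10000111
Binary: 01011010.10110000.00011010.10000111


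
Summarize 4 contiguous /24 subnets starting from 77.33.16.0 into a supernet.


Original prefix: /24
Number of subnets: 4 = 2^2
New prefix = 24 - 2 = 22
Supernet: 77.33.16.0/22


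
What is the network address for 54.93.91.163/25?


IP:   00110110.01011101.01011011.10100011
Mask: 11111111.11111111.11111111.10000000
AND operation:
Net:  00110110.01011101.01011011.10000000
Network: 54.93.91.128/25


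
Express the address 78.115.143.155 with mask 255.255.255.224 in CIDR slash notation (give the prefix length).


Binary: 11111111.11111111.11111111.11100000
Count leading 1s
Prefix: /27


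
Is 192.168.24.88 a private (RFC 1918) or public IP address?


RFC 1918 private ranges:
  10.0.0.0/8 (10.0.0.0 - 10.255.255.255)
  172.16.0.0/12 (172.16.0.0 - 172.31.255.255)
  192.168.0.0/16 (192.168.0.0 - 192.168.255.255)
Private (in 192.168.0.0/16)


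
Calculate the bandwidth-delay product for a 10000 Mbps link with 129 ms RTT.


BDP = bandwidth * RTT
= 10000 Mbps * 129 ms
= 10000 * 1e6 * 129 / 1000 bits
= 1290000000 bits
= 161250000 bytes
= 157470.7031 KB
BDP = 1290000000 bits (161250000 bytes)


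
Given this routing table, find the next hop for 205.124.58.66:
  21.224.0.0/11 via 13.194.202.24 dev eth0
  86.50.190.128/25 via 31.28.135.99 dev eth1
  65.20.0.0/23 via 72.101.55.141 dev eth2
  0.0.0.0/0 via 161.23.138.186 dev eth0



Longest prefix match for 205.124.58.66:
  /11 21.224.0.0: no
  /25 86.50.190.128: no
  /23 65.20.0.0: no
  /0 0.0.0.0: MATCH
Selected: next-hop 161.23.138.186 via eth0 (matched /0)


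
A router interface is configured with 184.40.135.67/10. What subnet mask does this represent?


/10 means 10 network bits, 22 host bits
Binary: 11111111110000000000000000000000
Mask: 255.192.0.0


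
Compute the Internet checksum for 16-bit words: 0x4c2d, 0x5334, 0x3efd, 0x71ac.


Sum all words (with carry folding):
+ 0x4c2d = 0x4c2d
+ 0x5334 = 0x9f61
+ 0x3efd = 0xde5e
+ 0x71ac = 0x500b
One's complement: ~0x500b
Checksum = 0xaff4


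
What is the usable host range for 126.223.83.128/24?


Network: 126.223.83.0
Broadcast: 126.223.83.255
First usable = network + 1
Last usable = broadcast - 1
Range: 126.223.83.1 to 126.223.83.254


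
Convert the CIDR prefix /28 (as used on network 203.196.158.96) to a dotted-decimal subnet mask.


/28 means 28 network bits, 4 host bits
Binary: 11111111111111111111111111110000
Mask: 255.255.255.240


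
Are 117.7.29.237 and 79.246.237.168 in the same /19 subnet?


Mask: 255.255.224.0
117.7.29.237 AND mask = 117.7.0.0
79.246.237.168 AND mask = 79.246.224.0
No, different subnets (117.7.0.0 vs 79.246.224.0)


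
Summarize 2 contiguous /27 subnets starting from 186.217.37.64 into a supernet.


Original prefix: /27
Number of subnets: 2 = 2^1
New prefix = 27 - 1 = 26
Supernet: 186.217.37.64/26


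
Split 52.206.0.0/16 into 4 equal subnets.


New prefix = 16 + 2 = 18
Each subnet has 16384 addresses
  52.206.0.0/18
  52.206.64.0/18
  52.206.128.0/18
  52.206.192.0/18
Subnets: 52.206.0.0/18, 52.206.64.0/18, 52.206.128.0/18, 52.206.192.0/18


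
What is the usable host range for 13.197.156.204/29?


Network: 13.197.156.200
Broadcast: 13.197.156.207
First usable = network + 1
Last usable = broadcast - 1
Range: 13.197.156.201 to 13.197.156.206


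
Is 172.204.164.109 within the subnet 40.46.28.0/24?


Subnet network: 40.46.28.0
Test IP AND mask: 172.204.164.0
No, 172.204.164.109 is not in 40.46.28.0/24


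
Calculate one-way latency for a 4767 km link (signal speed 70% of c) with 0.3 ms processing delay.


Speed = 0.7 * 3e5 km/s = 210000 km/s
Propagation delay = 4767 / 210000 = 0.0227 s = 22.7 ms
Processing delay = 0.3 ms
Total one-way latency = 23.0 ms


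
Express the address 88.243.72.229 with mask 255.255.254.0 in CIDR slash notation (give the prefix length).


Binary: 11111111.11111111.11111110.00000000
Count leading 1s
Prefix: /23


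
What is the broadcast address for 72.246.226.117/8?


Network: 72.0.0.0/8
Host bits = 24
Set all host bits to 1:
Broadcast: 72.255.255.255


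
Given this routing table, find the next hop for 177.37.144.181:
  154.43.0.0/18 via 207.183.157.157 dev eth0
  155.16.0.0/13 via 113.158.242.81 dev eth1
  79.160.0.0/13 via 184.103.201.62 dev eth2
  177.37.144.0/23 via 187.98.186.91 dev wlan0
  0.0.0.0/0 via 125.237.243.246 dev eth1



Longest prefix match for 177.37.144.181:
  /18 154.43.0.0: no
  /13 155.16.0.0: no
  /13 79.160.0.0: no
  /23 177.37.144.0: MATCH
  /0 0.0.0.0: MATCH
Selected: next-hop 187.98.186.91 via wlan0 (matched /23)


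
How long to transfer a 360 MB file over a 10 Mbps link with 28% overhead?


Effective throughput = 10 * (1 - 28/100) = 7.2 Mbps
File size in Mb = 360 * 8 = 2880 Mb
Time = 2880 / 7.2
Time = 400.0 seconds


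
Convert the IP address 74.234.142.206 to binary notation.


74 = 01001010
234 = 11101010
142 = 10001110
206 = 11001110
Binary: 01001010.11101010.10001110.11001110


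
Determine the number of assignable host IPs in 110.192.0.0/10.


Host bits = 32 - 10 = 22
Total addresses = 2^22 = 4194304
Usable = total - 2 (network and broadcast)
Usable hosts: 4194302


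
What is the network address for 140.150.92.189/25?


IP:   10001100.10010110.01011100.10111101
Mask: 11111111.11111111.11111111.10000000
AND operation:
Net:  10001100.10010110.01011100.10000000
Network: 140.150.92.128/25


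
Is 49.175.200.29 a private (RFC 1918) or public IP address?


RFC 1918 private ranges:
  10.0.0.0/8 (10.0.0.0 - 10.255.255.255)
  172.16.0.0/12 (172.16.0.0 - 172.31.255.255)
  192.168.0.0/16 (192.168.0.0 - 192.168.255.255)
Public (not in any RFC 1918 range)


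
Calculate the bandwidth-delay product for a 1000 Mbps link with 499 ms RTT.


BDP = bandwidth * RTT
= 1000 Mbps * 499 ms
= 1000 * 1e6 * 499 / 1000 bits
= 499000000 bits
= 62375000 bytes
= 60913.0859 KB
BDP = 499000000 bits (62375000 bytes)


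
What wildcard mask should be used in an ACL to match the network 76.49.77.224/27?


Subnet mask: 255.255.255.224
Wildcard = 255.255.255.255 - subnet mask
255 - 255 = 0
255 - 255 = 0
255 - 255 = 0
255 - 224 = 31
Wildcard: 0.0.0.31


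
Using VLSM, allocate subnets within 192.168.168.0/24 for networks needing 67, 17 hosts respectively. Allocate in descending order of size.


67 hosts -> /25 (126 usable): 192.168.168.0/25
17 hosts -> /27 (30 usable): 192.168.168.128/27
Allocation: 192.168.168.0/25 (67 hosts, 126 usable); 192.168.168.128/27 (17 hosts, 30 usable)


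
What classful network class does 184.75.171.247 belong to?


First octet: 184
Binary: 10111000
10xxxxxx -> Class B (128-191)
Class B, default mask 255.255.0.0 (/16)


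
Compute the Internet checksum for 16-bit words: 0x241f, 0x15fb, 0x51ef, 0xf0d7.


Sum all words (with carry folding):
+ 0x241f = 0x241f
+ 0x15fb = 0x3a1a
+ 0x51ef = 0x8c09
+ 0xf0d7 = 0x7ce1
One's complement: ~0x7ce1
Checksum = 0x831e


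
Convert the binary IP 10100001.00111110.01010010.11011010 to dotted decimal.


10100001 = 161
00111110 = 62
01010010 = 82
11011010 = 218
IP: 161.62.82.218


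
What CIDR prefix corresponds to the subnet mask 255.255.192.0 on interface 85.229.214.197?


Binary: 11111111.11111111.11000000.00000000
Count leading 1s
Prefix: /18
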